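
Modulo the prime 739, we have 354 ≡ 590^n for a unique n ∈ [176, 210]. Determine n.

Compute 590^176 mod 739 = 466, then multiply by 590 repeatedly:
  590^176=466  590^177=32  590^178=405  590^179=253  590^180=731
  590^181=453  590^182=491  590^183=2  590^184=441  590^185=62
  590^186=369  590^187=444  590^188=354
Found 354 at exponent 188.

188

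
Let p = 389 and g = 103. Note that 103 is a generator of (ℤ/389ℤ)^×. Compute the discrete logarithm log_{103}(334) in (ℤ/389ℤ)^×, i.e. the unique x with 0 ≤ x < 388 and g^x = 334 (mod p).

Baby-step giant-step with m = ceil(sqrt(388)) = 20.
Baby table (103^j mod 389 for j=0..19):
  0:1  1:103  2:106  3:26  4:344  5:33  6:287  7:386
  8:80  9:71  10:311  11:135  12:290  13:306  14:9  15:149
  16:176  17:234  18:373  19:297
Giant step factor: 103^(-20) ≡ 25 (mod 389).
Scan 334·25^i mod 389 for i = 0, 1, …:
  i=0: 334   i=1: 181   i=2: 246   i=3: 315
  i=4: 95   i=5: 41   i=6: 247   i=7: 340
  i=8: 331   i=9: 106
Match at i=9, j=2: x = 9·20 + 2 = 182.

182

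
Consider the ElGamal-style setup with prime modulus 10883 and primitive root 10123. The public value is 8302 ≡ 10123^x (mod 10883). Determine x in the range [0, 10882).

Baby-step giant-step with m = ceil(sqrt(10882)) = 105.
Baby table (10123^j mod 10883 for j=0..104):
  0:1  1:10123  2:801  3:688  4:10387  5:6938  6:5375  7:7008
  8:6590  9:8663  10:335  11:6592  12:7143  13:1937  14:7968  15:6151
  16:4930  17:7835  18:9284  19:7227  20:3395  21:9954  22:9528  23:6798
  24:2945  25:3698  26:8217  27:1922  28:8485  29:5019  30:5493  31:4392
  32:3161  33:2783  34:7105  35:9051  36:10179  37:1773  38:2012  39:5383
  40:928  41:2115  42:3284  43:7250  44:7681  45:6611  46:3586  47:6273
  48:10157  49:7610  50:6156  51:1130  52:957  53:1841  54:4747  55:5436
  56:4180  57:1036  58:7099  59:2728  60:5373  61:8528  62:4988  63:7287
  64:1327  65:3599  66:7276  67:9687  68:5671  69:10591  70:4260  71:5534
  72:5881  73:3353  74:9225  75:8535  76:10551  77:2011  78:6143  79:127
  80:1427  81:3780  82:312  83:2306  84:10486  85:7879  86:8493  87:9822
  88:1018  89:9896  90:10076  91:3872  92:6573  93:10700  94:8484  95:5779
  96:4692  97:3704  98:3657  99:6728  100:1730  101:2043  102:3589  103:3993
  104:1677
Giant step factor: 10123^(-105) ≡ 5446 (mod 10883).
Scan 8302·5446^i mod 10883 for i = 0, 1, …:
  i=0: 8302   i=1: 4710   i=2: 10312   i=3: 2872
  i=4: 2041   i=5: 3743   i=6: 519   i=7: 7777
  i=8: 7789   i=9: 7843     …   i=96: 8977
  i=97: 2306
Match at i=97, j=83: x = 97·105 + 83 = 10268.

10268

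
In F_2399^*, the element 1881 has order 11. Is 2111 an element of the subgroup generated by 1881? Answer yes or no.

2111 ∈ ⟨1881⟩ iff 2111^11 ≡ 1 (mod 2399), since |⟨1881⟩| = 11.
2111^11 mod 2399 = 1797.
Since 1797 ≠ 1, 2111 does not lie in the subgroup.

no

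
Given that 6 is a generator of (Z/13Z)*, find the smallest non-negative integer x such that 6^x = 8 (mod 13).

3

Successive powers of 6 modulo 13:
  6^0=1  6^1=6  6^2=10  6^3=8
So 6^3 ≡ 8 (mod 13), giving x = 3.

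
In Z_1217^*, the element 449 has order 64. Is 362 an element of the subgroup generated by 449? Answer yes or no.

362 ∈ ⟨449⟩ iff 362^64 ≡ 1 (mod 1217), since |⟨449⟩| = 64.
362^64 mod 1217 = 1.
Since 1 = 1, 362 lies in the subgroup.

yes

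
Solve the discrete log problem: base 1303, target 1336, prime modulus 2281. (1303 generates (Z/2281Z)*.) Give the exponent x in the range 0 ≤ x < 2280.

1821

Baby-step giant-step with m = ceil(sqrt(2280)) = 48.
Baby table (1303^j mod 2281 for j=0..47):
  0:1  1:1303  2:745  3:1310  4:742  5:1963  6:788  7:314
  8:843  9:1268  10:760  11:326  12:512  13:1084  14:513  15:106
  16:1258  17:1416  18:2000  19:1098  20:507  21:1412  22:1350  23:399
  24:2110  25:725  26:341  27:1809  28:854  29:1915  30:2112  31:1050
  32:1831  33:2148  34:57  35:1279  36:1407  37:1678  38:1236  39:122
  40:1577  41:1931  42:150  43:1565  44:2262  45:334  46:1812  47:201
Giant step factor: 1303^(-48) ≡ 1445 (mod 2281).
Scan 1336·1445^i mod 2281 for i = 0, 1, …:
  i=0: 1336   i=1: 794   i=2: 2268   i=3: 1744
  i=4: 1856   i=5: 1745   i=6: 1020   i=7: 374
  i=8: 2114   i=9: 471     …   i=36: 1533
  i=37: 334
Match at i=37, j=45: x = 37·48 + 45 = 1821.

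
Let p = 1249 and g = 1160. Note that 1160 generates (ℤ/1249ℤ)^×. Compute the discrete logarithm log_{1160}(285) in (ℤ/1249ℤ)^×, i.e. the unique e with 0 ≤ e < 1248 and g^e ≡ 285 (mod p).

Baby-step giant-step with m = ceil(sqrt(1248)) = 36.
Baby table (1160^j mod 1249 for j=0..35):
  0:1  1:1160  2:427  3:716  4:1224  5:976  6:566  7:835
  8:625  9:580  10:838  11:358  12:612  13:488  14:283  15:1042
  16:937  17:290  18:419  19:179  20:306  21:244  22:766  23:521
  24:1093  25:145  26:834  27:714  28:153  29:122  30:383  31:885
  32:1171  33:697  34:417  35:357
Giant step factor: 1160^(-36) ≡ 449 (mod 1249).
Scan 285·449^i mod 1249 for i = 0, 1, …:
  i=0: 285   i=1: 567   i=2: 1036   i=3: 536
  i=4: 856   i=5: 901   i=6: 1122   i=7: 431
  i=8: 1173   i=9: 848     …   i=29: 61
  i=30: 1160
Match at i=30, j=1: e = 30·36 + 1 = 1081.

1081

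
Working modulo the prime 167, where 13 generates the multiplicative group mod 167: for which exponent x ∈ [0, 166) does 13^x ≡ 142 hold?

25

Successive powers of 13 modulo 167:
  13^0=1  13^1=13  13^2=2  13^3=26  13^4=4  13^5=52
  13^6=8  13^7=104  13^8=16  13^9=41  13^10=32  13^11=82
  13^12=64  13^13=164  13^14=128  13^15=161  13^16=89  13^17=155
  13^18=11  13^19=143  13^20=22  13^21=119  13^22=44  13^23=71
  13^24=88  13^25=142
So 13^25 ≡ 142 (mod 167), giving x = 25.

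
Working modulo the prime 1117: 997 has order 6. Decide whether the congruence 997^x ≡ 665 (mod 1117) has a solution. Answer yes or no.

665 ∈ ⟨997⟩ iff 665^6 ≡ 1 (mod 1117), since |⟨997⟩| = 6.
665^6 mod 1117 = 306.
Since 306 ≠ 1, 665 does not lie in the subgroup.

no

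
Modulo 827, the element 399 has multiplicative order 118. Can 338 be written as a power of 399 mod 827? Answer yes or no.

338 ∈ ⟨399⟩ iff 338^118 ≡ 1 (mod 827), since |⟨399⟩| = 118.
338^118 mod 827 = 400.
Since 400 ≠ 1, 338 does not lie in the subgroup.

no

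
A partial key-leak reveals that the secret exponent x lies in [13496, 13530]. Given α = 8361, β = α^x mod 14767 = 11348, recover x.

13528

Compute 8361^13496 mod 14767 = 172, then multiply by 8361 repeatedly:
  8361^13496=172  8361^13497=5693  8361^13498=5132  8361^13499=10517  8361^13500=9919
  8361^13501=1287  8361^13502=10231  8361^13503=10927  8361^13504=11985  8361^13505=12490
  8361^13506=11433  8361^13507=4522  8361^13508=4922  8361^13509=11980  8361^13510=219
  8361^13511=14718  8361^13512=3787  8361^13513=2659  8361^13514=7564  8361^13515=10310
  8361^13516=6931  8361^13517=4383  8361^13518=9336  8361^13519=14701  8361^13520=9320
  8361^13521=13828  8361^13522=5065  8361^13523=11476  8361^13524=9637  8361^13525=6205
  8361^13526=3534  8361^13527=13774  8361^13528=11348
Found 11348 at exponent 13528.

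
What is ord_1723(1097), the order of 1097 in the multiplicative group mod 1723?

The order of 1097 must divide p − 1 = 1722 = 2 · 3 · 7 · 41.
Divisors: 1, 2, 3, 6, 7, 14, 21, 41, 42, 82, 123, 246, 287, 574, 861, 1722.
Check each in increasing order: 1097^1 ≡ 1097;  1097^2 ≡ 755;  1097^3 ≡ 1195;  1097^6 ≡ 1381;  1097^7 ≡ 440;  1097^14 ≡ 624;  1097^21 ≡ 603;  1097^41 ≡ 677;  1097^42 ≡ 56;  1097^82 ≡ 11;  1097^123 ≡ 555;  1097^246 ≡ 1331;  1097^287 ≡ 1681;  1097^574 ≡ 41;  1097^861 ≡ 1.
Smallest exponent giving 1 is 861.

861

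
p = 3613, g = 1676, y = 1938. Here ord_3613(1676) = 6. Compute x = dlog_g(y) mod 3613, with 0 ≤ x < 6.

5

Successive powers of 1676 modulo 3613:
  1676^0=1  1676^1=1676  1676^2=1675  1676^3=3612  1676^4=1937  1676^5=1938
So 1676^5 ≡ 1938 (mod 3613), giving x = 5.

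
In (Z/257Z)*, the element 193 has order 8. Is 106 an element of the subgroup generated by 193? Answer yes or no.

no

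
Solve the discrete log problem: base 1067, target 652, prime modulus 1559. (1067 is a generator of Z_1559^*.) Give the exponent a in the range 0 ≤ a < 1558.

Baby-step giant-step with m = ceil(sqrt(1558)) = 40.
Baby table (1067^j mod 1559 for j=0..39):
  0:1  1:1067  2:419  3:1199  4:953  5:383  6:203  7:1459
  8:871  9:193  10:143  11:1358  12:675  13:1526  14:646  15:204
  16:967  17:1290  18:1392  19:1096  20:182  21:878  22:1426  23:1517
  24:397  25:1110  26:1089  27:508  28:1063  29:828  30:1082  31:834
  32:1248  33:230  34:647  35:1271  36:1386  37:930  38:786  39:1479
Giant step factor: 1067^(-40) ≡ 328 (mod 1559).
Scan 652·328^i mod 1559 for i = 0, 1, …:
  i=0: 652   i=1: 273   i=2: 681   i=3: 431
  i=4: 1058   i=5: 926   i=6: 1282   i=7: 1125
  i=8: 1076   i=9: 594     …   i=21: 385
  i=22: 1
Match at i=22, j=0: a = 22·40 + 0 = 880.

880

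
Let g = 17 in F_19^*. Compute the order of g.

The order of 17 must divide p − 1 = 18 = 2 · 3^2.
Divisors: 1, 2, 3, 6, 9, 18.
Check each in increasing order: 17^1 ≡ 17;  17^2 ≡ 4;  17^3 ≡ 11;  17^6 ≡ 7;  17^9 ≡ 1.
Smallest exponent giving 1 is 9.

9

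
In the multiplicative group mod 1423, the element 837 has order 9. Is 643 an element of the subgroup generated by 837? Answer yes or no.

643 ∈ ⟨837⟩ iff 643^9 ≡ 1 (mod 1423), since |⟨837⟩| = 9.
643^9 mod 1423 = 1.
Since 1 = 1, 643 lies in the subgroup.

yes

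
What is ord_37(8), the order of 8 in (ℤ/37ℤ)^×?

The order of 8 must divide p − 1 = 36 = 2^2 · 3^2.
Divisors: 1, 2, 3, 4, 6, 9, 12, 18, 36.
Check each in increasing order: 8^1 ≡ 8;  8^2 ≡ 27;  8^3 ≡ 31;  8^4 ≡ 26;  8^6 ≡ 36;  8^9 ≡ 6;  8^12 ≡ 1.
Smallest exponent giving 1 is 12.

12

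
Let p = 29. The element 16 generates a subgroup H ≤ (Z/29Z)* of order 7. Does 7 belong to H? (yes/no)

yes

7 ∈ ⟨16⟩ iff 7^7 ≡ 1 (mod 29), since |⟨16⟩| = 7.
7^7 mod 29 = 1.
Since 1 = 1, 7 lies in the subgroup.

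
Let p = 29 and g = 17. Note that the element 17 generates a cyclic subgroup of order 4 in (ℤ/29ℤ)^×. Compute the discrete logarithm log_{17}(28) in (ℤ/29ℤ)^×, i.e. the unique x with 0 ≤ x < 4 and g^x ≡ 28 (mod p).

Successive powers of 17 modulo 29:
  17^0=1  17^1=17  17^2=28
So 17^2 ≡ 28 (mod 29), giving x = 2.

2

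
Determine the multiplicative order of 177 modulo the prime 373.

93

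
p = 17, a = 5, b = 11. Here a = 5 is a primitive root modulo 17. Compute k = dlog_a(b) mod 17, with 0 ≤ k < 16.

Successive powers of 5 modulo 17:
  5^0=1  5^1=5  5^2=8  5^3=6  5^4=13  5^5=14
  5^6=2  5^7=10  5^8=16  5^9=12  5^10=9  5^11=11
So 5^11 ≡ 11 (mod 17), giving k = 11.

11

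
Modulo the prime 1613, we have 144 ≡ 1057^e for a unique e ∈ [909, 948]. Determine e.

914

Compute 1057^909 mod 1613 = 572, then multiply by 1057 repeatedly:
  1057^909=572  1057^910=1342  1057^911=667  1057^912=138  1057^913=696
  1057^914=144
Found 144 at exponent 914.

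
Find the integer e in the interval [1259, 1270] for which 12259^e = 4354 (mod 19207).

1266

Compute 12259^1259 mod 19207 = 12488, then multiply by 12259 repeatedly:
  12259^1259=12488  12259^1260=10602  12259^1261=15356  12259^1262=1397  12259^1263=12386
  12259^1264=8639  12259^1265=17310  12259^1266=4354
Found 4354 at exponent 1266.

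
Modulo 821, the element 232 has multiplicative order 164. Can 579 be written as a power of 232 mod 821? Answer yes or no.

yes

579 ∈ ⟨232⟩ iff 579^164 ≡ 1 (mod 821), since |⟨232⟩| = 164.
579^164 mod 821 = 1.
Since 1 = 1, 579 lies in the subgroup.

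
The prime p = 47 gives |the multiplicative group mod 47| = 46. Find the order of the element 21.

23

The order of 21 must divide p − 1 = 46 = 2 · 23.
Divisors: 1, 2, 23, 46.
Check each in increasing order: 21^1 ≡ 21;  21^2 ≡ 18;  21^23 ≡ 1.
Smallest exponent giving 1 is 23.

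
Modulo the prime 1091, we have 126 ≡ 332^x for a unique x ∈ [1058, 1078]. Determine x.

1071

Compute 332^1058 mod 1091 = 635, then multiply by 332 repeatedly:
  332^1058=635  332^1059=257  332^1060=226  332^1061=844  332^1062=912
  332^1063=577  332^1064=639  332^1065=494  332^1066=358  332^1067=1028
  332^1068=904  332^1069=103  332^1070=375  332^1071=126
Found 126 at exponent 1071.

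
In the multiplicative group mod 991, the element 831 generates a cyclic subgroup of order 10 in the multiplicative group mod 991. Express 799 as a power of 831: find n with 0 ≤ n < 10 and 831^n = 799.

4

Successive powers of 831 modulo 991:
  831^0=1  831^1=831  831^2=825  831^3=794  831^4=799
So 831^4 ≡ 799 (mod 991), giving n = 4.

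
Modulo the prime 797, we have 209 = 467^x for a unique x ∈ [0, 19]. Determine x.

Compute 467^0 mod 797 = 1, then multiply by 467 repeatedly:
  467^0=1  467^1=467  467^2=508  467^3=527  467^4=633
  467^5=721  467^6=373  467^7=445  467^8=595  467^9=509
  467^10=197  467^11=344  467^12=451  467^13=209
Found 209 at exponent 13.

13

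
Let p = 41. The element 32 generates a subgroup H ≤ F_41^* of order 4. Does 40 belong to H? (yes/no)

yes

40 ∈ ⟨32⟩ iff 40^4 ≡ 1 (mod 41), since |⟨32⟩| = 4.
40^4 mod 41 = 1.
Since 1 = 1, 40 lies in the subgroup.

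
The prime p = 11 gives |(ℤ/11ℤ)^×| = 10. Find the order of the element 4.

5

The order of 4 must divide p − 1 = 10 = 2 · 5.
Divisors: 1, 2, 5, 10.
Check each in increasing order: 4^1 ≡ 4;  4^2 ≡ 5;  4^5 ≡ 1.
Smallest exponent giving 1 is 5.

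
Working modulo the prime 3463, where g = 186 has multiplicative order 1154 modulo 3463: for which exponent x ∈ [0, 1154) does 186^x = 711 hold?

Baby-step giant-step with m = ceil(sqrt(1154)) = 34.
Baby table (186^j mod 3463 for j=0..33):
  0:1  1:186  2:3429  3:602  4:1156  5:310  6:2252  7:3312
  8:3081  9:1671  10:2599  11:2057  12:1672  13:2785  14:2023  15:2274
  16:478  17:2333  18:1063  19:327  20:1951  21:2734  22:2926  23:545
  24:943  25:2248  26:2568  27:3217  28:2726  29:1438  30:817  31:3053
  32:3389  33:88
Giant step factor: 186^(-34) ≡ 618 (mod 3463).
Scan 711·618^i mod 3463 for i = 0, 1, …:
  i=0: 711   i=1: 3060   i=2: 282   i=3: 1126
  i=4: 3268   i=5: 695   i=6: 98   i=7: 1693
  i=8: 448   i=9: 3287     …   i=14: 1031
  i=15: 3429
Match at i=15, j=2: x = 15·34 + 2 = 512.

512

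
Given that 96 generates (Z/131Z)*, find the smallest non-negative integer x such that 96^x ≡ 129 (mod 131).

Baby-step giant-step with m = ceil(sqrt(130)) = 12.
Baby table (96^j mod 131 for j=0..11):
  0:1  1:96  2:46  3:93  4:20  5:86  6:3  7:26
  8:7  9:17  10:60  11:127
Giant step factor: 96^(-12) ≡ 102 (mod 131).
Scan 129·102^i mod 131 for i = 0, 1, …:
  i=0: 129   i=1: 58   i=2: 21   i=3: 46
Match at i=3, j=2: x = 3·12 + 2 = 38.

38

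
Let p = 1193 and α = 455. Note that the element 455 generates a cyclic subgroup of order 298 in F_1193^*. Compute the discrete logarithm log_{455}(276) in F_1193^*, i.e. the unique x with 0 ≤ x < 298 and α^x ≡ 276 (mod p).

Baby-step giant-step with m = ceil(sqrt(298)) = 18.
Baby table (455^j mod 1193 for j=0..17):
  0:1  1:455  2:636  3:674  4:69  5:377  6:936  7:1172
  8:1182  9:960  10:162  11:937  12:434  13:625  14:441  15:231
  16:121  17:177
Giant step factor: 455^(-18) ≡ 875 (mod 1193).
Scan 276·875^i mod 1193 for i = 0, 1, …:
  i=0: 276   i=1: 514   i=2: 1182
Match at i=2, j=8: x = 2·18 + 8 = 44.

44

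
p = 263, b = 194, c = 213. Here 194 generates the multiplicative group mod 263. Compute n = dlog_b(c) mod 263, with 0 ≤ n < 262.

Baby-step giant-step with m = ceil(sqrt(262)) = 17.
Baby table (194^j mod 263 for j=0..16):
  0:1  1:194  2:27  3:241  4:203  5:195  6:221  7:5
  8:181  9:135  10:153  11:226  12:186  13:53  14:25  15:116
  16:149
Giant step factor: 194^(-17) ≡ 252 (mod 263).
Scan 213·252^i mod 263 for i = 0, 1, …:
  i=0: 213   i=1: 24   i=2: 262   i=3: 11
  i=4: 142   i=5: 16   i=6: 87   i=7: 95
  i=8: 7   i=9: 186
Match at i=9, j=12: n = 9·17 + 12 = 165.

165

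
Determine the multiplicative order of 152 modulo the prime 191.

The order of 152 must divide p − 1 = 190 = 2 · 5 · 19.
Divisors: 1, 2, 5, 10, 19, 38, 95, 190.
Check each in increasing order: 152^1 ≡ 152;  152^2 ≡ 184;  152^5 ≡ 190;  152^10 ≡ 1.
Smallest exponent giving 1 is 10.

10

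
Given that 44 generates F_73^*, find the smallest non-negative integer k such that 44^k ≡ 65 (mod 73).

Baby-step giant-step with m = ceil(sqrt(72)) = 9.
Baby table (44^j mod 73 for j=0..8):
  0:1  1:44  2:38  3:66  4:57  5:26  6:49  7:39
  8:37
Giant step factor: 44^(-9) ≡ 10 (mod 73).
Scan 65·10^i mod 73 for i = 0, 1, …:
  i=0: 65   i=1: 66
Match at i=1, j=3: k = 1·9 + 3 = 12.

12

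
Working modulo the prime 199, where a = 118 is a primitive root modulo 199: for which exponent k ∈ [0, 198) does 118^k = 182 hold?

6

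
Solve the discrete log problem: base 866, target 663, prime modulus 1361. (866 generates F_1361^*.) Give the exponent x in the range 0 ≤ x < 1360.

Baby-step giant-step with m = ceil(sqrt(1360)) = 37.
Baby table (866^j mod 1361 for j=0..36):
  0:1  1:866  2:45  3:862  4:664  5:682  6:1299  7:748
  8:1293  9:996  10:1023  11:1268  12:1122  13:1259  14:133  15:854
  16:541  17:322  18:1208  19:880  20:1281  21:131  22:483  23:451
  24:1320  25:1241  26:877  27:44  28:1357  29:619  30:1181  31:635
  32:66  33:1355  34:248  35:1091  36:272
Giant step factor: 866^(-37) ≡ 55 (mod 1361).
Scan 663·55^i mod 1361 for i = 0, 1, …:
  i=0: 663   i=1: 1079   i=2: 822   i=3: 297
  i=4: 3   i=5: 165   i=6: 909   i=7: 999
  i=8: 505   i=9: 555   i=10: 583   i=11: 762
  i=12: 1080   i=13: 877
Match at i=13, j=26: x = 13·37 + 26 = 507.

507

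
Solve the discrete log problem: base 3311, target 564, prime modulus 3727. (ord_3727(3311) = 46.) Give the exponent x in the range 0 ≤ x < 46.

26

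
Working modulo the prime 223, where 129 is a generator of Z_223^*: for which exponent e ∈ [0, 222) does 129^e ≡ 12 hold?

Baby-step giant-step with m = ceil(sqrt(222)) = 15.
Baby table (129^j mod 223 for j=0..14):
  0:1  1:129  2:139  3:91  4:143  5:161  6:30  7:79
  8:156  9:54  10:53  11:147  12:8  13:140  14:220
Giant step factor: 129^(-15) ≡ 189 (mod 223).
Scan 12·189^i mod 223 for i = 0, 1, …:
  i=0: 12   i=1: 38   i=2: 46   i=3: 220
Match at i=3, j=14: e = 3·15 + 14 = 59.

59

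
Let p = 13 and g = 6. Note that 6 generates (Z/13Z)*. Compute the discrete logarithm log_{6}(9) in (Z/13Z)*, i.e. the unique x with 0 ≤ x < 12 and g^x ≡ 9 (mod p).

4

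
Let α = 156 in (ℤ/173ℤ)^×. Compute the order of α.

The order of 156 must divide p − 1 = 172 = 2^2 · 43.
Divisors: 1, 2, 4, 43, 86, 172.
Check each in increasing order: 156^1 ≡ 156;  156^2 ≡ 116;  156^4 ≡ 135;  156^43 ≡ 93;  156^86 ≡ 172;  156^172 ≡ 1.
Smallest exponent giving 1 is 172.

172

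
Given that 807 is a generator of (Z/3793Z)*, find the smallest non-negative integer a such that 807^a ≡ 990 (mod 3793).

1341

Baby-step giant-step with m = ceil(sqrt(3792)) = 62.
Baby table (807^j mod 3793 for j=0..61):
  0:1  1:807  2:2646  3:3656  4:3231  5:1626  6:3597  7:1134
  8:1025  9:301  10:155  11:3709  12:486  13:1523  14:129  15:1692
  16:3757  17:1292  18:3362  19:1139  20:1267  21:2152  22:3263  23:899
  24:1030  25:543  26:2006  27:3024  28:1469  29:2067  30:2942  31:3569
  32:1296  33:2797  34:344  35:719  36:3697  37:2181  38:115  39:1773
  40:850  41:3210  42:3644  43:1133  44:218  45:1448  46:292  47:478
  48:2653  49:1719  50:2788  51:667  52:3456  53:1137  54:3446  55:653
  56:3537  57:2023  58:1571  59:935  60:3531  61:974
Giant step factor: 807^(-62) ≡ 35 (mod 3793).
Scan 990·35^i mod 3793 for i = 0, 1, …:
  i=0: 990   i=1: 513   i=2: 2783   i=3: 2580
  i=4: 3061   i=5: 931   i=6: 2241   i=7: 2575
  i=8: 2886   i=9: 2392     …   i=20: 1026
  i=21: 1773
Match at i=21, j=39: a = 21·62 + 39 = 1341.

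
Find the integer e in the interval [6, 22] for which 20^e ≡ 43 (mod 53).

10

Compute 20^6 mod 53 = 9, then multiply by 20 repeatedly:
  20^6=9  20^7=21  20^8=49  20^9=26  20^10=43
Found 43 at exponent 10.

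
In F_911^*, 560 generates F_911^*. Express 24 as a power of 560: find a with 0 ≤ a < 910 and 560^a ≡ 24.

Baby-step giant-step with m = ceil(sqrt(910)) = 31.
Baby table (560^j mod 911 for j=0..30):
  0:1  1:560  2:216  3:708  4:195  5:791  6:214  7:499
  8:674  9:286  10:735  11:739  12:246  13:199  14:298  15:167
  16:598  17:543  18:717  19:680  20:2  21:209  22:432  23:505
  24:390  25:671  26:428  27:87  28:437  29:572  30:559
Giant step factor: 560^(-31) ≡ 527 (mod 911).
Scan 24·527^i mod 911 for i = 0, 1, …:
  i=0: 24   i=1: 805   i=2: 620   i=3: 602
  i=4: 226   i=5: 672   i=6: 676   i=7: 51
  i=8: 458   i=9: 862   i=10: 596   i=11: 708
Match at i=11, j=3: a = 11·31 + 3 = 344.

344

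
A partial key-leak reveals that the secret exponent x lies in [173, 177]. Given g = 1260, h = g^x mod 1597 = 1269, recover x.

173

Compute 1260^173 mod 1597 = 1269, then multiply by 1260 repeatedly:
  1260^173=1269
Found 1269 at exponent 173.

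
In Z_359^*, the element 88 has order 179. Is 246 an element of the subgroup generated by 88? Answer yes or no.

246 ∈ ⟨88⟩ iff 246^179 ≡ 1 (mod 359), since |⟨88⟩| = 179.
246^179 mod 359 = 1.
Since 1 = 1, 246 lies in the subgroup.

yes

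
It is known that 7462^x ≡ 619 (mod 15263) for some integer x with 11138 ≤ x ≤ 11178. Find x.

Compute 7462^11138 mod 15263 = 8902, then multiply by 7462 repeatedly:
  7462^11138=8902  7462^11139=2148  7462^11140=2226  7462^11141=4268  7462^11142=9198
  7462^11143=13028  7462^11144=4889  7462^11145=3148  7462^11146=619
Found 619 at exponent 11146.

11146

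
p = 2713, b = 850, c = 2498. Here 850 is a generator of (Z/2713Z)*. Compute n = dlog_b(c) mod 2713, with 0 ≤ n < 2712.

Baby-step giant-step with m = ceil(sqrt(2712)) = 53.
Baby table (850^j mod 2713 for j=0..52):
  0:1  1:850  2:842  3:2181  4:871  5:2414  6:872  7:551
  8:1714  9:19  10:2585  11:2433  12:744  13:271  14:2458  15:290
  16:2330  17:10  18:361  19:281  20:106  21:571  22:2436  23:581
  24:84  25:862  26:190  27:1433  28:2626  29:2014  30:2710  31:163
  32:187  33:1596  34:100  35:897  36:97  37:1060  38:284  39:2656
  40:384  41:840  42:481  43:1900  44:765  45:1843  46:1149  47:2683
  48:1630  49:1870  50:2395  51:1000  52:831
Giant step factor: 850^(-53) ≡ 1267 (mod 2713).
Scan 2498·1267^i mod 2713 for i = 0, 1, …:
  i=0: 2498   i=1: 1608   i=2: 2586   i=3: 1871
  i=4: 2108   i=5: 1244   i=6: 2608   i=7: 2615
  i=8: 632   i=9: 409     …   i=27: 1710
  i=28: 1596
Match at i=28, j=33: n = 28·53 + 33 = 1517.

1517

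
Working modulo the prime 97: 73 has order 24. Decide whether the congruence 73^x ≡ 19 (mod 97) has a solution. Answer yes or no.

no

⟨73⟩ has order 24; its elements mod 97 are {1, 4, 6, 9, 16, 22, 24, 33, 35, 36, 43, 47, 50, 54, 61, 62, 64, 73, 75, 81, 88, 91, 93, 96}.
19 is not in this set.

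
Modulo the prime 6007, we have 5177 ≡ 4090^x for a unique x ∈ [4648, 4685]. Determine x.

4653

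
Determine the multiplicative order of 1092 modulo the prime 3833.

1916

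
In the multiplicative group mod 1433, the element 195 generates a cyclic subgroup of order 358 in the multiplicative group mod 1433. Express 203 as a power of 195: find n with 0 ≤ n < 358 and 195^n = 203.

101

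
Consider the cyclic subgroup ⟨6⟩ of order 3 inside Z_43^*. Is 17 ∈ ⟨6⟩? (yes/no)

17 ∈ ⟨6⟩ iff 17^3 ≡ 1 (mod 43), since |⟨6⟩| = 3.
17^3 mod 43 = 11.
Since 11 ≠ 1, 17 does not lie in the subgroup.

no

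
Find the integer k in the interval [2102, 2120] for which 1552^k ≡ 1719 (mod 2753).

Compute 1552^2102 mod 2753 = 894, then multiply by 1552 repeatedly:
  1552^2102=894  1552^2103=2729  1552^2104=1294  1552^2105=1351  1552^2106=1719
Found 1719 at exponent 2106.

2106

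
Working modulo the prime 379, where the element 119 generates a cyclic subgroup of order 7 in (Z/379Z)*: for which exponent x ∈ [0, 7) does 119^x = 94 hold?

4

Successive powers of 119 modulo 379:
  119^0=1  119^1=119  119^2=138  119^3=125  119^4=94
So 119^4 ≡ 94 (mod 379), giving x = 4.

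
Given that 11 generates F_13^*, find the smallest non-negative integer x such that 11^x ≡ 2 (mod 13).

Successive powers of 11 modulo 13:
  11^0=1  11^1=11  11^2=4  11^3=5  11^4=3  11^5=7
  11^6=12  11^7=2
So 11^7 ≡ 2 (mod 13), giving x = 7.

7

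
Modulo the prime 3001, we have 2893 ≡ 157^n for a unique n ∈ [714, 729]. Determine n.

718

Compute 157^714 mod 3001 = 610, then multiply by 157 repeatedly:
  157^714=610  157^715=2739  157^716=880  157^717=114  157^718=2893
Found 2893 at exponent 718.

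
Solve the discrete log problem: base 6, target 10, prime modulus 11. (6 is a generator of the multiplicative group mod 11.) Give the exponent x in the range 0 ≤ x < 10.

5

Successive powers of 6 modulo 11:
  6^0=1  6^1=6  6^2=3  6^3=7  6^4=9  6^5=10
So 6^5 ≡ 10 (mod 11), giving x = 5.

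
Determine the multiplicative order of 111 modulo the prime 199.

33

The order of 111 must divide p − 1 = 198 = 2 · 3^2 · 11.
Divisors: 1, 2, 3, 6, 9, 11, 18, 22, 33, 66, 99, 198.
Check each in increasing order: 111^1 ≡ 111;  111^2 ≡ 182;  111^3 ≡ 103;  111^6 ≡ 62;  111^9 ≡ 18;  111^11 ≡ 92;  111^18 ≡ 125;  111^22 ≡ 106;  111^33 ≡ 1.
Smallest exponent giving 1 is 33.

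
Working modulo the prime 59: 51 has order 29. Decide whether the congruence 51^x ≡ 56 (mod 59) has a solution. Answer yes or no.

56 ∈ ⟨51⟩ iff 56^29 ≡ 1 (mod 59), since |⟨51⟩| = 29.
56^29 mod 59 = 58.
Since 58 ≠ 1, 56 does not lie in the subgroup.

no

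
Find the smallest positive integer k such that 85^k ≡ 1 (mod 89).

22

The order of 85 must divide p − 1 = 88 = 2^3 · 11.
Divisors: 1, 2, 4, 8, 11, 22, 44, 88.
Check each in increasing order: 85^1 ≡ 85;  85^2 ≡ 16;  85^4 ≡ 78;  85^8 ≡ 32;  85^11 ≡ 88;  85^22 ≡ 1.
Smallest exponent giving 1 is 22.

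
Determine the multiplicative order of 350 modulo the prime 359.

358

The order of 350 must divide p − 1 = 358 = 2 · 179.
Divisors: 1, 2, 179, 358.
Check each in increasing order: 350^1 ≡ 350;  350^2 ≡ 81;  350^179 ≡ 358;  350^358 ≡ 1.
Smallest exponent giving 1 is 358.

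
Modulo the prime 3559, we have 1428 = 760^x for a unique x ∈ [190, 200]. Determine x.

Compute 760^190 mod 3559 = 622, then multiply by 760 repeatedly:
  760^190=622  760^191=2932  760^192=386  760^193=1522  760^194=45
  760^195=2169  760^196=623  760^197=133  760^198=1428
Found 1428 at exponent 198.

198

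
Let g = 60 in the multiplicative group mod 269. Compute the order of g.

The order of 60 must divide p − 1 = 268 = 2^2 · 67.
Divisors: 1, 2, 4, 67, 134, 268.
Check each in increasing order: 60^1 ≡ 60;  60^2 ≡ 103;  60^4 ≡ 118;  60^67 ≡ 82;  60^134 ≡ 268;  60^268 ≡ 1.
Smallest exponent giving 1 is 268.

268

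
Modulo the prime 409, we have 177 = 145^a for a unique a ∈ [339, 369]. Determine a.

355

Compute 145^339 mod 409 = 104, then multiply by 145 repeatedly:
  145^339=104  145^340=356  145^341=86  145^342=200  145^343=370
  145^344=71  145^345=70  145^346=334  145^347=168  145^348=229
  145^349=76  145^350=386  145^351=346  145^352=272  145^353=176
  145^354=162  145^355=177
Found 177 at exponent 355.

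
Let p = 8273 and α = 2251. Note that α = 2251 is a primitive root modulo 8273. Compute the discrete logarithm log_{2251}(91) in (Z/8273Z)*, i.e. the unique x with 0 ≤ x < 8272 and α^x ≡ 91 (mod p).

2866

Baby-step giant-step with m = ceil(sqrt(8272)) = 91.
Baby table (2251^j mod 8273 for j=0..90):
  0:1  1:2251  2:3925  3:7884  4:1299  5:3680  6:2407  7:7615
  8:7982  9:6799  10:7772  11:5650  12:2549  13:4610  14:2768  15:1199
  16:1951  17:7011  18:5150  19:2177  20:2811  21:6989  22:5266  23:6830
  24:3096  25:3230  26:7036  27:3514  28:1026  29:1359  30:6372  31:6263
  32:821  33:3192  34:4228  35:3278  36:7535  37:1635  38:7173  39:5800
  40:1006  41:5977  42:2329  43:5770  44:7933  45:4049  46:5726  47:8165
  48:5082  49:6296  50:647  51:349  52:7937  53:4780  54:4880  55:6609
  56:2005  57:4470  58:2002  59:5990  60:6773  61:7157  62:2876  63:4390
  64:3928  65:6364  66:4801  67:2513  68:6304  69:2109  70:6930  71:4825
  72:6899  73:1228  74:1046  75:5014  76:2142  77:6756  78:1982  79:2335
  80:2730  81:6664  82:1715  83:5247  84:5426  85:2978  86:2348  87:7174
  88:8051  89:4931  90:5588
Giant step factor: 2251^(-91) ≡ 5133 (mod 8273).
Scan 91·5133^i mod 8273 for i = 0, 1, …:
  i=0: 91   i=1: 3815   i=2: 204   i=3: 4734
  i=4: 1821   i=5: 6976   i=6: 2264   i=7: 5820
  i=8: 257   i=9: 3774     …   i=30: 5197
  i=31: 4049
Match at i=31, j=45: x = 31·91 + 45 = 2866.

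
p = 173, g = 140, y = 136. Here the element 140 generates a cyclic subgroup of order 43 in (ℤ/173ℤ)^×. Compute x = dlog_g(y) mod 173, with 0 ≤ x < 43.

Successive powers of 140 modulo 173:
  140^0=1  140^1=140  140^2=51  140^3=47  140^4=6  140^5=148
  140^6=133  140^7=109  140^8=36  140^9=23  140^10=106  140^11=135
  140^12=43  140^13=138  140^14=117  140^15=118  140^16=85  140^17=136
So 140^17 ≡ 136 (mod 173), giving x = 17.

17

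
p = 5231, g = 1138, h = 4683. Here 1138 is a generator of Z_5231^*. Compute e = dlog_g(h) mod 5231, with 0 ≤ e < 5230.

241

Baby-step giant-step with m = ceil(sqrt(5230)) = 73.
Baby table (1138^j mod 5231 for j=0..72):
  0:1  1:1138  2:2987  3:4287  4:3314  5:5012  6:1866  7:4953
  8:2727  9:1343  10:882  11:4595  12:3341  13:4352  14:4050  15:389
  16:3278  17:661  18:4185  19:2320  20:3736  21:3996  22:1709  23:4141
  24:4558  25:3083  26:3684  27:2361  28:3315  29:919  30:4853  31:4009
  32:810  33:1124  34:2748  35:4317  36:837  37:464  38:4932  39:4984
  40:1388  41:5013  42:3004  43:2709  44:1783  45:4657  46:663  47:1230
  48:3063  49:1848  50:162  51:1271  52:2642  53:4002  54:3306  55:1139
  56:4125  57:2043  58:2370  59:3095  60:1647  61:1588  62:2449  63:4070
  64:2225  65:246  66:2705  67:2462  68:3171  69:4439  70:3667  71:3939
  72:4846
Giant step factor: 1138^(-73) ≡ 4611 (mod 5231).
Scan 4683·4611^i mod 5231 for i = 0, 1, …:
  i=0: 4683   i=1: 4976   i=2: 1170   i=3: 1709
Match at i=3, j=22: e = 3·73 + 22 = 241.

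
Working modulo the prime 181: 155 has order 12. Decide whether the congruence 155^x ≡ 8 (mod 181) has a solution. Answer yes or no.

⟨155⟩ has order 12; its elements mod 181 are {1, 7, 19, 26, 48, 49, 132, 133, 155, 162, 174, 180}.
8 is not in this set.

no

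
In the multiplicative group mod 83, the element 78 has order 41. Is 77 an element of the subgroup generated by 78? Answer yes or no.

yes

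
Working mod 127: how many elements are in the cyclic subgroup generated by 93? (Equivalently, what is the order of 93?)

126

The order of 93 must divide p − 1 = 126 = 2 · 3^2 · 7.
Divisors: 1, 2, 3, 6, 7, 9, 14, 18, 21, 42, 63, 126.
Check each in increasing order: 93^1 ≡ 93;  93^2 ≡ 13;  93^3 ≡ 66;  93^6 ≡ 38;  93^7 ≡ 105;  93^9 ≡ 95;  93^14 ≡ 103;  93^18 ≡ 8;  93^21 ≡ 20;  93^42 ≡ 19;  93^63 ≡ 126;  93^126 ≡ 1.
Smallest exponent giving 1 is 126.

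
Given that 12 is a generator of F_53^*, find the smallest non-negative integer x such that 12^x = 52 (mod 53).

26

Successive powers of 12 modulo 53:
  12^0=1  12^1=12  12^2=38  12^3=32  12^4=13  12^5=50
  12^6=17  12^7=45  12^8=10  12^9=14  12^10=9  12^11=2
  12^12=24  12^13=23  12^14=11  12^15=26  12^16=47  12^17=34
  12^18=37  12^19=20  12^20=28  12^21=18  12^22=4  12^23=48
  12^24=46  12^25=22  12^26=52
So 12^26 ≡ 52 (mod 53), giving x = 26.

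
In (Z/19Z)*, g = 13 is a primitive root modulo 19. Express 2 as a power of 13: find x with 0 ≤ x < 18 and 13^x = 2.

Successive powers of 13 modulo 19:
  13^0=1  13^1=13  13^2=17  13^3=12  13^4=4  13^5=14
  13^6=11  13^7=10  13^8=16  13^9=18  13^10=6  13^11=2
So 13^11 ≡ 2 (mod 19), giving x = 11.

11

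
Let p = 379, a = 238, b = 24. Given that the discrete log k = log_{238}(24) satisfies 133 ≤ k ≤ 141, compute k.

Compute 238^133 mod 379 = 166, then multiply by 238 repeatedly:
  238^133=166  238^134=92  238^135=293  238^136=377  238^137=282
  238^138=33  238^139=274  238^140=24
Found 24 at exponent 140.

140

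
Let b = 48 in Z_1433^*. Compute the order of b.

The order of 48 must divide p − 1 = 1432 = 2^3 · 179.
Divisors: 1, 2, 4, 8, 179, 358, 716, 1432.
Check each in increasing order: 48^1 ≡ 48;  48^2 ≡ 871;  48^4 ≡ 584;  48^8 ≡ 2;  48^179 ≡ 1091;  48^358 ≡ 891;  48^716 ≡ 1432;  48^1432 ≡ 1.
Smallest exponent giving 1 is 1432.

1432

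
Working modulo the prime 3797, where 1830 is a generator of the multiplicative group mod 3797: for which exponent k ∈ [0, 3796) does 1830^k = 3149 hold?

2271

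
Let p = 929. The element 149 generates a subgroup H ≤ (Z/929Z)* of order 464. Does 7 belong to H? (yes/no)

no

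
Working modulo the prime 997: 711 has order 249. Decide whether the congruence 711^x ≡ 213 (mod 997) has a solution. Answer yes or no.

213 ∈ ⟨711⟩ iff 213^249 ≡ 1 (mod 997), since |⟨711⟩| = 249.
213^249 mod 997 = 1.
Since 1 = 1, 213 lies in the subgroup.

yes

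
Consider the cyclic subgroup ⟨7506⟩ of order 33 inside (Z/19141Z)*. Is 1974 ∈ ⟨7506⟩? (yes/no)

no

1974 ∈ ⟨7506⟩ iff 1974^33 ≡ 1 (mod 19141), since |⟨7506⟩| = 33.
1974^33 mod 19141 = 10913.
Since 10913 ≠ 1, 1974 does not lie in the subgroup.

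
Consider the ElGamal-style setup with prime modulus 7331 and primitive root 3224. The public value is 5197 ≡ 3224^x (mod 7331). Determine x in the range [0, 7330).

4378

Baby-step giant-step with m = ceil(sqrt(7330)) = 86.
Baby table (3224^j mod 7331 for j=0..85):
  0:1  1:3224  2:6149  3:1352  4:4234  5:94  6:2485  7:6188
  8:2461  9:2122  10:1505  11:6329  12:2523  13:4073  14:1531  15:2181
  16:1115  17:2570  18:1650  19:4625  20:7077  21:2176  22:6988  23:1149
  24:2221  25:5448  26:6607  27:4413  28:5372  29:3506  30:6273  31:5254
  32:4286  33:6460  34:7000  35:3182  36:2699  37:7010  38:6098  39:5541
  40:5868  41:4452  42:6481  43:1394  44:353  45:1767  46:621  47:741
  48:6409  49:3858  50:4816  51:7057  52:3675  53:1304  54:3433  55:5513
  56:3568  57:893  58:5280  59:138  60:5052  61:5497  62:3301  63:5143
  64:5641  65:5704  66:3548  67:2392  68:6927  69:2422  70:1013  71:3617
  72:4918  73:6010  74:407  75:7250  76:2772  77:439  78:453  79:1603
  80:7048  81:3983  82:4611  83:5927  84:4062  85:2722
Giant step factor: 3224^(-86) ≡ 4953 (mod 7331).
Scan 5197·4953^i mod 7331 for i = 0, 1, …:
  i=0: 5197   i=1: 1600   i=2: 7320   i=3: 4165
  i=4: 7142   i=5: 2251   i=6: 6083   i=7: 6020
  i=8: 1883   i=9: 1467     …   i=49: 1421
  i=50: 453
Match at i=50, j=78: x = 50·86 + 78 = 4378.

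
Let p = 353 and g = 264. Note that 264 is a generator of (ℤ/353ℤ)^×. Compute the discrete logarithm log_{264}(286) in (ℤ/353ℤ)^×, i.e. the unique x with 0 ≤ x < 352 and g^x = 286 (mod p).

297

Baby-step giant-step with m = ceil(sqrt(352)) = 19.
Baby table (264^j mod 353 for j=0..18):
  0:1  1:264  2:155  3:325  4:21  5:249  6:78  7:118
  8:88  9:287  10:226  11:7  12:83  13:26  14:157  15:147
  16:331  17:193  18:120
Giant step factor: 264^(-19) ≡ 302 (mod 353).
Scan 286·302^i mod 353 for i = 0, 1, …:
  i=0: 286   i=1: 240   i=2: 115   i=3: 136
  i=4: 124   i=5: 30   i=6: 235   i=7: 17
  i=8: 192   i=9: 92     …   i=14: 296
  i=15: 83
Match at i=15, j=12: x = 15·19 + 12 = 297.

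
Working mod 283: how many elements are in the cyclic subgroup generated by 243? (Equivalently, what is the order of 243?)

282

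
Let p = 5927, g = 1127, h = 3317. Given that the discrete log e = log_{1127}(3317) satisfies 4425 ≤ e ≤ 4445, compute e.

4437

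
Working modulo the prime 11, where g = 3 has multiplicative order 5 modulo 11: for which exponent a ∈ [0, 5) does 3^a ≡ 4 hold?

Successive powers of 3 modulo 11:
  3^0=1  3^1=3  3^2=9  3^3=5  3^4=4
So 3^4 ≡ 4 (mod 11), giving a = 4.

4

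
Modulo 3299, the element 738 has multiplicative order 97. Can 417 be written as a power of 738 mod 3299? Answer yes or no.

yes

417 ∈ ⟨738⟩ iff 417^97 ≡ 1 (mod 3299), since |⟨738⟩| = 97.
417^97 mod 3299 = 1.
Since 1 = 1, 417 lies in the subgroup.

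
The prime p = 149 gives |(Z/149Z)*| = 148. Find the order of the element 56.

The order of 56 must divide p − 1 = 148 = 2^2 · 37.
Divisors: 1, 2, 4, 37, 74, 148.
Check each in increasing order: 56^1 ≡ 56;  56^2 ≡ 7;  56^4 ≡ 49;  56^37 ≡ 105;  56^74 ≡ 148;  56^148 ≡ 1.
Smallest exponent giving 1 is 148.

148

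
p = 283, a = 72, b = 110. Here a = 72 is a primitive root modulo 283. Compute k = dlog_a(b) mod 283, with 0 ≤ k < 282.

50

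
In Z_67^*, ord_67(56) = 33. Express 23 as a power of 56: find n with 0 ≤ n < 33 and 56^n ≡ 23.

Successive powers of 56 modulo 67:
  56^0=1  56^1=56  56^2=54  56^3=9  56^4=35  56^5=17
  56^6=14  56^7=47  56^8=19  56^9=59  56^10=21  56^11=37
  56^12=62  56^13=55  56^14=65  56^15=22  56^16=26  56^17=49
  56^18=64  56^19=33  56^20=39  56^21=40  56^22=29  56^23=16
  56^24=25  56^25=60  56^26=10  56^27=24  56^28=4  56^29=23
So 56^29 ≡ 23 (mod 67), giving n = 29.

29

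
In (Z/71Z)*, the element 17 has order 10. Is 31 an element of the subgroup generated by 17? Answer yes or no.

31 ∈ ⟨17⟩ iff 31^10 ≡ 1 (mod 71), since |⟨17⟩| = 10.
31^10 mod 71 = 20.
Since 20 ≠ 1, 31 does not lie in the subgroup.

no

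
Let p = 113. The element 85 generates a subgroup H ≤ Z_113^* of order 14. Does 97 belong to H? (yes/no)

yes

97 ∈ ⟨85⟩ iff 97^14 ≡ 1 (mod 113), since |⟨85⟩| = 14.
97^14 mod 113 = 1.
Since 1 = 1, 97 lies in the subgroup.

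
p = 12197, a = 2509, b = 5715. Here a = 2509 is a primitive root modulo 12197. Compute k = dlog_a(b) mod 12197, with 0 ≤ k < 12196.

5126

Baby-step giant-step with m = ceil(sqrt(12196)) = 111.
Baby table (2509^j mod 12197 for j=0..110):
  0:1  1:2509  2:1429  3:11640  4:5142  5:9049  6:5324  7:2201
  8:9265  9:10600  10:5940  11:10923  12:11345  13:9004  14:2192  15:11078
  16:9936  17:10953  18:1236  19:3086  20:9876  21:6777  22:875  23:12112
  24:6281  25:505  26:10754  27:2022  28:11443  29:10946  30:8067  31:5280
  32:1578  33:7374  34:10714  35:11435  36:3071  37:8832  38:9736  39:9230
  40:8164  41:4713  42:6024  43:2133  44:9411  45:11004  46:7225  47:2783
  48:5863  49:685  50:11085  51:3105  52:8759  53:9534  54:2489  55:37
  56:7454  57:4085  58:3785  59:7299  60:5494  61:1836  62:8255  63:1289
  64:1896  65:234  66:1650  67:5067  68:3829  69:7922  70:7385  71:1722
  72:2760  73:9141  74:4409  75:11699  76:6809  77:7981  78:9052  79:654
  80:6488  81:7594  82:1632  83:8693  84:2501  85:5751  86:208  87:9598
  88:4504  89:6114  90:8397  91:3854  92:9662  93:6519  94:12191  95:9340
  96:3623  97:3342  98:5739  99:6691  100:4647  101:11188  102:5395  103:9582
  104:951  105:7644  106:5112  107:6961  108:11242  109:6714  110:1369
Giant step factor: 2509^(-111) ≡ 6659 (mod 12197).
Scan 5715·6659^i mod 12197 for i = 0, 1, …:
  i=0: 5715   i=1: 1545   i=2: 6084   i=3: 7119
  i=4: 7879   i=5: 6964   i=6: 282   i=7: 11697
  i=8: 281   i=9: 5038     …   i=45: 7993
  i=46: 9876
Match at i=46, j=20: k = 46·111 + 20 = 5126.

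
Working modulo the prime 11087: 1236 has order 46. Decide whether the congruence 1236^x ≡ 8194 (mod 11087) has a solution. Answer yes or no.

yes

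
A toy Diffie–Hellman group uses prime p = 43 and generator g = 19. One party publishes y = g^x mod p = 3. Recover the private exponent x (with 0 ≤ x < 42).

Baby-step giant-step with m = ceil(sqrt(42)) = 7.
Baby table (19^j mod 43 for j=0..6):
  0:1  1:19  2:17  3:22  4:31  5:30  6:11
Giant step factor: 19^(-7) ≡ 7 (mod 43).
Scan 3·7^i mod 43 for i = 0, 1, …:
  i=0: 3   i=1: 21   i=2: 18   i=3: 40
  i=4: 22
Match at i=4, j=3: x = 4·7 + 3 = 31.

31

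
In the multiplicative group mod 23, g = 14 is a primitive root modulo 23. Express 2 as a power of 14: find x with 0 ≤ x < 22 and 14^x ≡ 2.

Successive powers of 14 modulo 23:
  14^0=1  14^1=14  14^2=12  14^3=7  14^4=6  14^5=15
  14^6=3  14^7=19  14^8=13  14^9=21  14^10=18  14^11=22
  14^12=9  14^13=11  14^14=16  14^15=17  14^16=8  14^17=20
  14^18=4  14^19=10  14^20=2
So 14^20 ≡ 2 (mod 23), giving x = 20.

20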